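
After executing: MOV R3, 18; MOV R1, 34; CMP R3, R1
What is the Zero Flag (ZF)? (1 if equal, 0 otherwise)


Register state trace:
  MOV R3, 18  → R3 = 18
  MOV R1, 34  → R1 = 34
  CMP R3, R1  → computes 18 - 34 = -16
  Result is nonzero, so values are not equal
ZF = 0

0


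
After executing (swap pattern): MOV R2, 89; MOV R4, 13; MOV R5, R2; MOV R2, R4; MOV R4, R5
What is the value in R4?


Register state trace (swap pattern):
  MOV R2, 89  → R2 = 89
  MOV R4, 13  → R4 = 13
  MOV R5, R2  → R5 = 89  (save R2)
  MOV R2, R4  → R2 = 13  (R2 gets R4's value)
  MOV R4, R5  → R4 = 89  (R4 gets saved value)
Final: R4 = 89

89


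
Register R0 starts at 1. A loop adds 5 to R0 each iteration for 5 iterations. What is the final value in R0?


Starting value: R0 = 1
  Iter 1: R0 = 1 + 5 = 6
  Iter 2: R0 = 6 + 5 = 11
  Iter 3: R0 = 11 + 5 = 16
  Iter 4: R0 = 16 + 5 = 21
  Iter 5: R0 = 21 + 5 = 26
Final: R0 = 26

26


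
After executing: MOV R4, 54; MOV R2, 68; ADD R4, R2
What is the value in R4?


Register state trace:
  MOV R4, 54  → R4 = 54
  MOV R2, 68  → R2 = 68
  ADD R4, R2  → R4 = 54 + 68 = 122
Final: R4 = 122

122


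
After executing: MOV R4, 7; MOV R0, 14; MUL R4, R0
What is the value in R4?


Register state trace:
  MOV R4, 7  → R4 = 7
  MOV R0, 14  → R0 = 14
  MUL R4, R0  → R4 = 7 * 14 = 98
Final: R4 = 98

98


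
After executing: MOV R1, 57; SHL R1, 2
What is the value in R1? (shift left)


Register state trace:
  MOV R1, 57  → R1 = 57
  SHL R1, 2  → R1 = 57 << 2 = 57 * 2^2 = 228
Final: R1 = 228

228


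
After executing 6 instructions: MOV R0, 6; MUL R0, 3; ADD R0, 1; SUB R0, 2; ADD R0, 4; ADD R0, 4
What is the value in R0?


Register state trace:
  MOV R0, 6  → R0 = 6
  MUL R0, 3  → R0 = 6 * 3 = 18
  ADD R0, 1  → R0 = 18 + 1 = 19
  SUB R0, 2  → R0 = 19 - 2 = 17
  ADD R0, 4  → R0 = 17 + 4 = 21
  ADD R0, 4  → R0 = 21 + 4 = 25
Final: R0 = 25

25


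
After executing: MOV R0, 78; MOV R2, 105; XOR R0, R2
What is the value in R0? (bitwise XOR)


Register state trace:
  MOV R0, 78  → R0 = 78 (0b01001110)
  MOV R2, 105  → R2 = 105 (0b01101001)
  XOR R0, R2  → R0 = 78 XOR 105 = 39 (0b00100111)
Final: R0 = 39

39


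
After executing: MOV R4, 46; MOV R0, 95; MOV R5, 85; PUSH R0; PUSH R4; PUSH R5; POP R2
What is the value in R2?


Stack trace (top is rightmost):
  MOV R4, 46  → R4 = 46
  MOV R0, 95  → R0 = 95
  MOV R5, 85  → R5 = 85
  PUSH R0  → stack: [95]
  PUSH R4  → stack: [95, 46]
  PUSH R5  → stack: [95, 46, 85]
  POP R2  → R2 = 85, stack: [95, 46]
Final: R2 = 85

85


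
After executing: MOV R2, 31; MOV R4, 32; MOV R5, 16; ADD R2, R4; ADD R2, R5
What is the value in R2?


Register state trace:
  MOV R2, 31  → R2 = 31
  MOV R4, 32  → R4 = 32
  MOV R5, 16  → R5 = 16
  ADD R2, R4  → R2 = 31 + 32 = 63
  ADD R2, R5  → R2 = 63 + 16 = 79
Final: R2 = 79

79


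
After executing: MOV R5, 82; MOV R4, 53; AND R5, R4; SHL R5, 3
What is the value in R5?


Register state trace:
  MOV R5, 82  → R5 = 82 (0b01010010)
  MOV R4, 53  → R4 = 53 (0b00110101)
  AND R5, R4  → R5 = 82 AND 53 = 16 (0b00010000)
  SHL R5, 3  → R5 = 16 << 3 = 128
Final: R5 = 128

128


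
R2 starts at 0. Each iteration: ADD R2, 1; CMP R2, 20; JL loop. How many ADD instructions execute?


Loop trace (R2 starts at 0, target 20, step 1):
  ADD #1: R2 = 0 + 1 = 1  → 1 < 20, loop
  ADD #2: R2 = 1 + 1 = 2  → 2 < 20, loop
  ADD #3: R2 = 2 + 1 = 3  → 3 < 20, loop
  ADD #4: R2 = 3 + 1 = 4  → 4 < 20, loop
  ADD #5: R2 = 4 + 1 = 5  → 5 < 20, loop
  ADD #6: R2 = 5 + 1 = 6  → 6 < 20, loop
  ADD #7: R2 = 6 + 1 = 7  → 7 < 20, loop
  ADD #8: R2 = 7 + 1 = 8  → 8 < 20, loop
  ADD #9: R2 = 8 + 1 = 9  → 9 < 20, loop
  ADD #10: R2 = 9 + 1 = 10  → 10 < 20, loop
  ADD #11: R2 = 10 + 1 = 11  → 11 < 20, loop
  ADD #12: R2 = 11 + 1 = 12  → 12 < 20, loop
  ADD #13: R2 = 12 + 1 = 13  → 13 < 20, loop
  ADD #14: R2 = 13 + 1 = 14  → 14 < 20, loop
  ADD #15: R2 = 14 + 1 = 15  → 15 < 20, loop
  ADD #16: R2 = 15 + 1 = 16  → 16 < 20, loop
  ADD #17: R2 = 16 + 1 = 17  → 17 < 20, loop
  ADD #18: R2 = 17 + 1 = 18  → 18 < 20, loop
  ADD #19: R2 = 18 + 1 = 19  → 19 < 20, loop
  ADD #20: R2 = 19 + 1 = 20  → 20 >= 20, exit
Total ADD instructions: 20

20


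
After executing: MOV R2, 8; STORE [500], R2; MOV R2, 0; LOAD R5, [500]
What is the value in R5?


Register and memory trace:
  MOV R2, 8  → R2 = 8
  STORE [500], R2  → mem[500] = 8
  MOV R2, 0  → R2 = 0
  LOAD R5, [500]  → R5 = mem[500] = 8
Final: R5 = 8

8


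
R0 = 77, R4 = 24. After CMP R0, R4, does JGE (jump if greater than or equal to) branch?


Trace:
  R0 = 77, R4 = 24
  CMP R0, R4  → compares 77 vs 24
  JGE checks: is 77 greater than or equal to 24?
  77 > 24, so condition is true
Branch taken: Yes

Yes


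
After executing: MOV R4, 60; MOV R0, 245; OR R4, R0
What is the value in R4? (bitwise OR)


Register state trace:
  MOV R4, 60  → R4 = 60 (0b00111100)
  MOV R0, 245  → R0 = 245 (0b11110101)
  OR R4, R0   → R4 = 60 OR 245 = 253 (0b11111101)
Final: R4 = 253

253


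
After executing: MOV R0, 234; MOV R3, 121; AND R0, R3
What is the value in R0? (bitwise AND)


Register state trace:
  MOV R0, 234  → R0 = 234 (0b11101010)
  MOV R3, 121  → R3 = 121 (0b01111001)
  AND R0, R3  → R0 = 234 AND 121 = 104 (0b01101000)
Final: R0 = 104

104


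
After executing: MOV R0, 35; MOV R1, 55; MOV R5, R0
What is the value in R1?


Register state trace:
  MOV R0, 35  → R0 = 35
  MOV R1, 55  → R1 = 55
  MOV R5, R0  → R5 = 35
Final: R1 = 55

55


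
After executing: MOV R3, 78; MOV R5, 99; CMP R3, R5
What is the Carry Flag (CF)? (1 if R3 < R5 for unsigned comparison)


Register state trace:
  MOV R3, 78  → R3 = 78
  MOV R5, 99  → R5 = 99
  CMP R3, R5  → unsigned 78 - 99: borrow occurs
  78 < 99, so CF = 1
CF = 1

1


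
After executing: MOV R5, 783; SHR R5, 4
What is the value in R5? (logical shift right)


Register state trace:
  MOV R5, 783  → R5 = 783
  SHR R5, 4  → R5 = 783 >> 4 = 783 // 2^4 = 48
Final: R5 = 48

48


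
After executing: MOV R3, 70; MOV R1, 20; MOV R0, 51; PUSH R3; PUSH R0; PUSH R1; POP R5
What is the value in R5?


Stack trace (top is rightmost):
  MOV R3, 70  → R3 = 70
  MOV R1, 20  → R1 = 20
  MOV R0, 51  → R0 = 51
  PUSH R3  → stack: [70]
  PUSH R0  → stack: [70, 51]
  PUSH R1  → stack: [70, 51, 20]
  POP R5  → R5 = 20, stack: [70, 51]
Final: R5 = 20

20


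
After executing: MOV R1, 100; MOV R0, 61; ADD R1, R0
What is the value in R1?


Register state trace:
  MOV R1, 100  → R1 = 100
  MOV R0, 61  → R0 = 61
  ADD R1, R0  → R1 = 100 + 61 = 161
Final: R1 = 161

161


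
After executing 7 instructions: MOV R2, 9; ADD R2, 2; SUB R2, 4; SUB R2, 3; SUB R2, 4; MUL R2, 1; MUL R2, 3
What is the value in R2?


Register state trace:
  MOV R2, 9  → R2 = 9
  ADD R2, 2  → R2 = 9 + 2 = 11
  SUB R2, 4  → R2 = 11 - 4 = 7
  SUB R2, 3  → R2 = 7 - 3 = 4
  SUB R2, 4  → R2 = 4 - 4 = 0
  MUL R2, 1  → R2 = 0 * 1 = 0
  MUL R2, 3  → R2 = 0 * 3 = 0
Final: R2 = 0

0


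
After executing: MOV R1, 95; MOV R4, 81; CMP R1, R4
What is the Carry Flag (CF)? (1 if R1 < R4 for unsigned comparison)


Register state trace:
  MOV R1, 95  → R1 = 95
  MOV R4, 81  → R4 = 81
  CMP R1, R4  → unsigned 95 - 81: no borrow
  95 >= 81, so CF = 0
CF = 0

0


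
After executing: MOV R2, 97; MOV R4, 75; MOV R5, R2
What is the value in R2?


Register state trace:
  MOV R2, 97  → R2 = 97
  MOV R4, 75  → R4 = 75
  MOV R5, R2  → R5 = 97
Final: R2 = 97

97


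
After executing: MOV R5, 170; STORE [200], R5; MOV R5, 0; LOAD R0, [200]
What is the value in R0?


Register and memory trace:
  MOV R5, 170  → R5 = 170
  STORE [200], R5  → mem[200] = 170
  MOV R5, 0  → R5 = 0
  LOAD R0, [200]  → R0 = mem[200] = 170
Final: R0 = 170

170


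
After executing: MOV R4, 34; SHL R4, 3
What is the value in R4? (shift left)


Register state trace:
  MOV R4, 34  → R4 = 34
  SHL R4, 3  → R4 = 34 << 3 = 34 * 2^3 = 272
Final: R4 = 272

272


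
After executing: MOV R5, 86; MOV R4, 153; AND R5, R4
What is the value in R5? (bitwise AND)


Register state trace:
  MOV R5, 86  → R5 = 86 (0b01010110)
  MOV R4, 153  → R4 = 153 (0b10011001)
  AND R5, R4  → R5 = 86 AND 153 = 16 (0b00010000)
Final: R5 = 16

16


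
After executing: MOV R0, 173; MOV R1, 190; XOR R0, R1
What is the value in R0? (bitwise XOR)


Register state trace:
  MOV R0, 173  → R0 = 173 (0b10101101)
  MOV R1, 190  → R1 = 190 (0b10111110)
  XOR R0, R1  → R0 = 173 XOR 190 = 19 (0b00010011)
Final: R0 = 19

19


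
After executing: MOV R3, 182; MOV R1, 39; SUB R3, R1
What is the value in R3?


Register state trace:
  MOV R3, 182  → R3 = 182
  MOV R1, 39  → R1 = 39
  SUB R3, R1  → R3 = 182 - 39 = 143
Final: R3 = 143

143


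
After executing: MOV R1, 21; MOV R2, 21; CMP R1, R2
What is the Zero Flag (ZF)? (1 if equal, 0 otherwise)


Register state trace:
  MOV R1, 21  → R1 = 21
  MOV R2, 21  → R2 = 21
  CMP R1, R2  → computes 21 - 21 = 0
  Result is zero, so values are equal
ZF = 1

1


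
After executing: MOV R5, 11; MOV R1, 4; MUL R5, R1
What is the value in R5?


Register state trace:
  MOV R5, 11  → R5 = 11
  MOV R1, 4  → R1 = 4
  MUL R5, R1  → R5 = 11 * 4 = 44
Final: R5 = 44

44


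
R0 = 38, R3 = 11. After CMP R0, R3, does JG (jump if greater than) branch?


Trace:
  R0 = 38, R3 = 11
  CMP R0, R3  → compares 38 vs 11
  JG checks: is 38 greater than 11?
  38 > 11, so condition is true
Branch taken: Yes

Yes


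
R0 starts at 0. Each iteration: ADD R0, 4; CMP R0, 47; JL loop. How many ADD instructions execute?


Loop trace (R0 starts at 0, target 47, step 4):
  ADD #1: R0 = 0 + 4 = 4  → 4 < 47, loop
  ADD #2: R0 = 4 + 4 = 8  → 8 < 47, loop
  ADD #3: R0 = 8 + 4 = 12  → 12 < 47, loop
  ADD #4: R0 = 12 + 4 = 16  → 16 < 47, loop
  ADD #5: R0 = 16 + 4 = 20  → 20 < 47, loop
  ADD #6: R0 = 20 + 4 = 24  → 24 < 47, loop
  ADD #7: R0 = 24 + 4 = 28  → 28 < 47, loop
  ADD #8: R0 = 28 + 4 = 32  → 32 < 47, loop
  ADD #9: R0 = 32 + 4 = 36  → 36 < 47, loop
  ADD #10: R0 = 36 + 4 = 40  → 40 < 47, loop
  ADD #11: R0 = 40 + 4 = 44  → 44 < 47, loop
  ADD #12: R0 = 44 + 4 = 48  → 48 >= 47, exit
Total ADD instructions: 12

12


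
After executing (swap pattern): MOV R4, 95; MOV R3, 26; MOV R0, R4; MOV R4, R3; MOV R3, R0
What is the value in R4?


Register state trace (swap pattern):
  MOV R4, 95  → R4 = 95
  MOV R3, 26  → R3 = 26
  MOV R0, R4  → R0 = 95  (save R4)
  MOV R4, R3  → R4 = 26  (R4 gets R3's value)
  MOV R3, R0  → R3 = 95  (R3 gets saved value)
Final: R4 = 26

26


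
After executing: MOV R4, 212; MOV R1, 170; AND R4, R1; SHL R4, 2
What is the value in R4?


Register state trace:
  MOV R4, 212  → R4 = 212 (0b11010100)
  MOV R1, 170  → R1 = 170 (0b10101010)
  AND R4, R1  → R4 = 212 AND 170 = 128 (0b10000000)
  SHL R4, 2  → R4 = 128 << 2 = 512
Final: R4 = 512

512


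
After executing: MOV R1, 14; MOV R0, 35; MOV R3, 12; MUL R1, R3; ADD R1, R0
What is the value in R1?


Register state trace:
  MOV R1, 14  → R1 = 14
  MOV R0, 35  → R0 = 35
  MOV R3, 12  → R3 = 12
  MUL R1, R3  → R1 = 14 * 12 = 168
  ADD R1, R0  → R1 = 168 + 35 = 203
Final: R1 = 203

203


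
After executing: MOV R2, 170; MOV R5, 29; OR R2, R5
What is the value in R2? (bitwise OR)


Register state trace:
  MOV R2, 170  → R2 = 170 (0b10101010)
  MOV R5, 29  → R5 = 29 (0b00011101)
  OR R2, R5   → R2 = 170 OR 29 = 191 (0b10111111)
Final: R2 = 191

191


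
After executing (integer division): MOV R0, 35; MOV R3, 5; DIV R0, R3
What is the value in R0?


Register state trace:
  MOV R0, 35  → R0 = 35
  MOV R3, 5  → R3 = 5
  DIV R0, R3  → R0 = 35 // 5 = 7
Final: R0 = 7

7


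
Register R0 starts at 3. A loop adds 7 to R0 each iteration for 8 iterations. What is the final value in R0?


Starting value: R0 = 3
  Iter 1: R0 = 3 + 7 = 10
  Iter 2: R0 = 10 + 7 = 17
  Iter 3: R0 = 17 + 7 = 24
  Iter 4: R0 = 24 + 7 = 31
  Iter 5: R0 = 31 + 7 = 38
  Iter 6: R0 = 38 + 7 = 45
  Iter 7: R0 = 45 + 7 = 52
  Iter 8: R0 = 52 + 7 = 59
Final: R0 = 59

59


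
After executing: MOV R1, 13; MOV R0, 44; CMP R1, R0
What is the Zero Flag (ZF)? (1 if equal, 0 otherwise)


Register state trace:
  MOV R1, 13  → R1 = 13
  MOV R0, 44  → R0 = 44
  CMP R1, R0  → computes 13 - 44 = -31
  Result is nonzero, so values are not equal
ZF = 0

0


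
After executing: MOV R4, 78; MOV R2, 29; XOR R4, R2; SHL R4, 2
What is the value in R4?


Register state trace:
  MOV R4, 78  → R4 = 78 (0b01001110)
  MOV R2, 29  → R2 = 29 (0b00011101)
  XOR R4, R2  → R4 = 78 XOR 29 = 83 (0b01010011)
  SHL R4, 2  → R4 = 83 << 2 = 332
Final: R4 = 332

332


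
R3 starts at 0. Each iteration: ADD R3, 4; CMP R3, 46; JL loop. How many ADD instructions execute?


Loop trace (R3 starts at 0, target 46, step 4):
  ADD #1: R3 = 0 + 4 = 4  → 4 < 46, loop
  ADD #2: R3 = 4 + 4 = 8  → 8 < 46, loop
  ADD #3: R3 = 8 + 4 = 12  → 12 < 46, loop
  ADD #4: R3 = 12 + 4 = 16  → 16 < 46, loop
  ADD #5: R3 = 16 + 4 = 20  → 20 < 46, loop
  ADD #6: R3 = 20 + 4 = 24  → 24 < 46, loop
  ADD #7: R3 = 24 + 4 = 28  → 28 < 46, loop
  ADD #8: R3 = 28 + 4 = 32  → 32 < 46, loop
  ADD #9: R3 = 32 + 4 = 36  → 36 < 46, loop
  ADD #10: R3 = 36 + 4 = 40  → 40 < 46, loop
  ADD #11: R3 = 40 + 4 = 44  → 44 < 46, loop
  ADD #12: R3 = 44 + 4 = 48  → 48 >= 46, exit
Total ADD instructions: 12

12


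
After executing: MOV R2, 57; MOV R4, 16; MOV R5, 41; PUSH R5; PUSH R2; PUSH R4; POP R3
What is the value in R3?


Stack trace (top is rightmost):
  MOV R2, 57  → R2 = 57
  MOV R4, 16  → R4 = 16
  MOV R5, 41  → R5 = 41
  PUSH R5  → stack: [41]
  PUSH R2  → stack: [41, 57]
  PUSH R4  → stack: [41, 57, 16]
  POP R3  → R3 = 16, stack: [41, 57]
Final: R3 = 16

16


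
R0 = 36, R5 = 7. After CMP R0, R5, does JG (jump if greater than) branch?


Trace:
  R0 = 36, R5 = 7
  CMP R0, R5  → compares 36 vs 7
  JG checks: is 36 greater than 7?
  36 > 7, so condition is true
Branch taken: Yes

Yes


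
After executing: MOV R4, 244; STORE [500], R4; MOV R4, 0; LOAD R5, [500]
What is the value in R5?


Register and memory trace:
  MOV R4, 244  → R4 = 244
  STORE [500], R4  → mem[500] = 244
  MOV R4, 0  → R4 = 0
  LOAD R5, [500]  → R5 = mem[500] = 244
Final: R5 = 244

244


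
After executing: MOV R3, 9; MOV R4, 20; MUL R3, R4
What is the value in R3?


Register state trace:
  MOV R3, 9  → R3 = 9
  MOV R4, 20  → R4 = 20
  MUL R3, R4  → R3 = 9 * 20 = 180
Final: R3 = 180

180


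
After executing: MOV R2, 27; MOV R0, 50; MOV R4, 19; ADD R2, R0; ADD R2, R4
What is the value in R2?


Register state trace:
  MOV R2, 27  → R2 = 27
  MOV R0, 50  → R0 = 50
  MOV R4, 19  → R4 = 19
  ADD R2, R0  → R2 = 27 + 50 = 77
  ADD R2, R4  → R2 = 77 + 19 = 96
Final: R2 = 96

96


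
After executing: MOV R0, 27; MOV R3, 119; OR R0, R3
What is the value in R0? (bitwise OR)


Register state trace:
  MOV R0, 27  → R0 = 27 (0b00011011)
  MOV R3, 119  → R3 = 119 (0b01110111)
  OR R0, R3   → R0 = 27 OR 119 = 127 (0b01111111)
Final: R0 = 127

127


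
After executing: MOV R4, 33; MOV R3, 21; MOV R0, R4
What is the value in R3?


Register state trace:
  MOV R4, 33  → R4 = 33
  MOV R3, 21  → R3 = 21
  MOV R0, R4  → R0 = 33
Final: R3 = 21

21


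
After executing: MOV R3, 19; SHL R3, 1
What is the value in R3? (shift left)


Register state trace:
  MOV R3, 19  → R3 = 19
  SHL R3, 1  → R3 = 19 << 1 = 19 * 2^1 = 38
Final: R3 = 38

38


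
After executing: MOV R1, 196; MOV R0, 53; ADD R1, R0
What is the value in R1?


Register state trace:
  MOV R1, 196  → R1 = 196
  MOV R0, 53  → R0 = 53
  ADD R1, R0  → R1 = 196 + 53 = 249
Final: R1 = 249

249


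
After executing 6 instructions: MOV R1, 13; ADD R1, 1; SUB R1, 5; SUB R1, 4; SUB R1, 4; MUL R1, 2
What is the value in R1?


Register state trace:
  MOV R1, 13  → R1 = 13
  ADD R1, 1  → R1 = 13 + 1 = 14
  SUB R1, 5  → R1 = 14 - 5 = 9
  SUB R1, 4  → R1 = 9 - 4 = 5
  SUB R1, 4  → R1 = 5 - 4 = 1
  MUL R1, 2  → R1 = 1 * 2 = 2
Final: R1 = 2

2


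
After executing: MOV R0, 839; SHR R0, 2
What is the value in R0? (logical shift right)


Register state trace:
  MOV R0, 839  → R0 = 839
  SHR R0, 2  → R0 = 839 >> 2 = 839 // 2^2 = 209
Final: R0 = 209

209


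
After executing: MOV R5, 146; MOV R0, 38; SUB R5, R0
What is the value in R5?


Register state trace:
  MOV R5, 146  → R5 = 146
  MOV R0, 38  → R0 = 38
  SUB R5, R0  → R5 = 146 - 38 = 108
Final: R5 = 108

108


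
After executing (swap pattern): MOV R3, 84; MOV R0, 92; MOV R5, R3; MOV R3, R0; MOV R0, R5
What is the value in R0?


Register state trace (swap pattern):
  MOV R3, 84  → R3 = 84
  MOV R0, 92  → R0 = 92
  MOV R5, R3  → R5 = 84  (save R3)
  MOV R3, R0  → R3 = 92  (R3 gets R0's value)
  MOV R0, R5  → R0 = 84  (R0 gets saved value)
Final: R0 = 84

84


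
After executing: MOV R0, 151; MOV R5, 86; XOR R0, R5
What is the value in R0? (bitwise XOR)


Register state trace:
  MOV R0, 151  → R0 = 151 (0b10010111)
  MOV R5, 86  → R5 = 86 (0b01010110)
  XOR R0, R5  → R0 = 151 XOR 86 = 193 (0b11000001)
Final: R0 = 193

193


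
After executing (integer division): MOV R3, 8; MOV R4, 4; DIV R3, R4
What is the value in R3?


Register state trace:
  MOV R3, 8  → R3 = 8
  MOV R4, 4  → R4 = 4
  DIV R3, R4  → R3 = 8 // 4 = 2
Final: R3 = 2

2


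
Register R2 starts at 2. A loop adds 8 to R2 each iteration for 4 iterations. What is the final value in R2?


Starting value: R2 = 2
  Iter 1: R2 = 2 + 8 = 10
  Iter 2: R2 = 10 + 8 = 18
  Iter 3: R2 = 18 + 8 = 26
  Iter 4: R2 = 26 + 8 = 34
Final: R2 = 34

34


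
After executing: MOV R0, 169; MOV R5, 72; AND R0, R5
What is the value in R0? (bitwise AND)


Register state trace:
  MOV R0, 169  → R0 = 169 (0b10101001)
  MOV R5, 72  → R5 = 72 (0b01001000)
  AND R0, R5  → R0 = 169 AND 72 = 8 (0b00001000)
Final: R0 = 8

8


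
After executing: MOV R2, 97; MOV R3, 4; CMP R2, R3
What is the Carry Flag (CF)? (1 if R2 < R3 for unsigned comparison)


Register state trace:
  MOV R2, 97  → R2 = 97
  MOV R3, 4  → R3 = 4
  CMP R2, R3  → unsigned 97 - 4: no borrow
  97 >= 4, so CF = 0
CF = 0

0


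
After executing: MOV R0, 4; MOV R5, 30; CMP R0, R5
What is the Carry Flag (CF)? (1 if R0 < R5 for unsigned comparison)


Register state trace:
  MOV R0, 4  → R0 = 4
  MOV R5, 30  → R5 = 30
  CMP R0, R5  → unsigned 4 - 30: borrow occurs
  4 < 30, so CF = 1
CF = 1

1


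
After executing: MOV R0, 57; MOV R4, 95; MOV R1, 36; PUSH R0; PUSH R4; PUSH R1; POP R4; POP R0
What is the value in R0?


Stack trace (top is rightmost):
  MOV R0, 57  → R0 = 57
  MOV R4, 95  → R4 = 95
  MOV R1, 36  → R1 = 36
  PUSH R0  → stack: [57]
  PUSH R4  → stack: [57, 95]
  PUSH R1  → stack: [57, 95, 36]
  POP R4  → R4 = 36, stack: [57, 95]
  POP R0  → R0 = 95, stack: [57]
Final: R0 = 95

95


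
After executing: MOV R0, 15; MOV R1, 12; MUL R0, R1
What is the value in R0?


Register state trace:
  MOV R0, 15  → R0 = 15
  MOV R1, 12  → R1 = 12
  MUL R0, R1  → R0 = 15 * 12 = 180
Final: R0 = 180

180


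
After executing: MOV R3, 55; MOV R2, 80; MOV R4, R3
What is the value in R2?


Register state trace:
  MOV R3, 55  → R3 = 55
  MOV R2, 80  → R2 = 80
  MOV R4, R3  → R4 = 55
Final: R2 = 80

80


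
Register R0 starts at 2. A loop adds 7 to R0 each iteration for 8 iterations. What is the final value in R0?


Starting value: R0 = 2
  Iter 1: R0 = 2 + 7 = 9
  Iter 2: R0 = 9 + 7 = 16
  Iter 3: R0 = 16 + 7 = 23
  Iter 4: R0 = 23 + 7 = 30
  Iter 5: R0 = 30 + 7 = 37
  Iter 6: R0 = 37 + 7 = 44
  Iter 7: R0 = 44 + 7 = 51
  Iter 8: R0 = 51 + 7 = 58
Final: R0 = 58

58


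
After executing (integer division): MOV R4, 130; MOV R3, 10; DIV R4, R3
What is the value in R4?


Register state trace:
  MOV R4, 130  → R4 = 130
  MOV R3, 10  → R3 = 10
  DIV R4, R3  → R4 = 130 // 10 = 13
Final: R4 = 13

13


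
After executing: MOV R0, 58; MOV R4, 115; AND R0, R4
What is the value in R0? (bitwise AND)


Register state trace:
  MOV R0, 58  → R0 = 58 (0b00111010)
  MOV R4, 115  → R4 = 115 (0b01110011)
  AND R0, R4  → R0 = 58 AND 115 = 50 (0b00110010)
Final: R0 = 50

50


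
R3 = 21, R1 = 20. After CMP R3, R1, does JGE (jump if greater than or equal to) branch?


Trace:
  R3 = 21, R1 = 20
  CMP R3, R1  → compares 21 vs 20
  JGE checks: is 21 greater than or equal to 20?
  21 > 20, so condition is true
Branch taken: Yes

Yes


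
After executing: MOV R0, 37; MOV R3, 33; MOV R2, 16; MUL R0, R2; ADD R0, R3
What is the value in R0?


Register state trace:
  MOV R0, 37  → R0 = 37
  MOV R3, 33  → R3 = 33
  MOV R2, 16  → R2 = 16
  MUL R0, R2  → R0 = 37 * 16 = 592
  ADD R0, R3  → R0 = 592 + 33 = 625
Final: R0 = 625

625


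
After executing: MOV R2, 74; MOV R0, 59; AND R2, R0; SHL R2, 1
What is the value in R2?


Register state trace:
  MOV R2, 74  → R2 = 74 (0b01001010)
  MOV R0, 59  → R0 = 59 (0b00111011)
  AND R2, R0  → R2 = 74 AND 59 = 10 (0b00001010)
  SHL R2, 1  → R2 = 10 << 1 = 20
Final: R2 = 20

20


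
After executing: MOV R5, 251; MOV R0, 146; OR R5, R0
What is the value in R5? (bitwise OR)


Register state trace:
  MOV R5, 251  → R5 = 251 (0b11111011)
  MOV R0, 146  → R0 = 146 (0b10010010)
  OR R5, R0   → R5 = 251 OR 146 = 251 (0b11111011)
Final: R5 = 251

251


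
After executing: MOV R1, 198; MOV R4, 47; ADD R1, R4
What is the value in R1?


Register state trace:
  MOV R1, 198  → R1 = 198
  MOV R4, 47  → R4 = 47
  ADD R1, R4  → R1 = 198 + 47 = 245
Final: R1 = 245

245


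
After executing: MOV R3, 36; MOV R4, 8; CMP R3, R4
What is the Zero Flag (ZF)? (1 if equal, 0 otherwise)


Register state trace:
  MOV R3, 36  → R3 = 36
  MOV R4, 8  → R4 = 8
  CMP R3, R4  → computes 36 - 8 = 28
  Result is nonzero, so values are not equal
ZF = 0

0


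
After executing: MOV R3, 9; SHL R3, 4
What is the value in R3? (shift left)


Register state trace:
  MOV R3, 9  → R3 = 9
  SHL R3, 4  → R3 = 9 << 4 = 9 * 2^4 = 144
Final: R3 = 144

144


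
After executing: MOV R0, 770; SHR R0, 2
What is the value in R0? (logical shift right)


Register state trace:
  MOV R0, 770  → R0 = 770
  SHR R0, 2  → R0 = 770 >> 2 = 770 // 2^2 = 192
Final: R0 = 192

192


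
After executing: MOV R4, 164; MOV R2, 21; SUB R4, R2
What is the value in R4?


Register state trace:
  MOV R4, 164  → R4 = 164
  MOV R2, 21  → R2 = 21
  SUB R4, R2  → R4 = 164 - 21 = 143
Final: R4 = 143

143


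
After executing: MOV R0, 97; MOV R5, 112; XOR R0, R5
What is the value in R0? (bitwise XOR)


Register state trace:
  MOV R0, 97  → R0 = 97 (0b01100001)
  MOV R5, 112  → R5 = 112 (0b01110000)
  XOR R0, R5  → R0 = 97 XOR 112 = 17 (0b00010001)
Final: R0 = 17

17


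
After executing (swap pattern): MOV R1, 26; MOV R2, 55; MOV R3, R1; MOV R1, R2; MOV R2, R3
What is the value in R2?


Register state trace (swap pattern):
  MOV R1, 26  → R1 = 26
  MOV R2, 55  → R2 = 55
  MOV R3, R1  → R3 = 26  (save R1)
  MOV R1, R2  → R1 = 55  (R1 gets R2's value)
  MOV R2, R3  → R2 = 26  (R2 gets saved value)
Final: R2 = 26

26


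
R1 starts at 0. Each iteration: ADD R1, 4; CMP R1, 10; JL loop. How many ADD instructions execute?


Loop trace (R1 starts at 0, target 10, step 4):
  ADD #1: R1 = 0 + 4 = 4  → 4 < 10, loop
  ADD #2: R1 = 4 + 4 = 8  → 8 < 10, loop
  ADD #3: R1 = 8 + 4 = 12  → 12 >= 10, exit
Total ADD instructions: 3

3


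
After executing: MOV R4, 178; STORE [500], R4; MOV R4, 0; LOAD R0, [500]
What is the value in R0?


Register and memory trace:
  MOV R4, 178  → R4 = 178
  STORE [500], R4  → mem[500] = 178
  MOV R4, 0  → R4 = 0
  LOAD R0, [500]  → R0 = mem[500] = 178
Final: R0 = 178

178


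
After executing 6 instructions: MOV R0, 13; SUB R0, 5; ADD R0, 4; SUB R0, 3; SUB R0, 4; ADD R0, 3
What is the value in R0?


Register state trace:
  MOV R0, 13  → R0 = 13
  SUB R0, 5  → R0 = 13 - 5 = 8
  ADD R0, 4  → R0 = 8 + 4 = 12
  SUB R0, 3  → R0 = 12 - 3 = 9
  SUB R0, 4  → R0 = 9 - 4 = 5
  ADD R0, 3  → R0 = 5 + 3 = 8
Final: R0 = 8

8


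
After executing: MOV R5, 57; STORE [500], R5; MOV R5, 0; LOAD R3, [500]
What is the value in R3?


Register and memory trace:
  MOV R5, 57  → R5 = 57
  STORE [500], R5  → mem[500] = 57
  MOV R5, 0  → R5 = 0
  LOAD R3, [500]  → R3 = mem[500] = 57
Final: R3 = 57

57


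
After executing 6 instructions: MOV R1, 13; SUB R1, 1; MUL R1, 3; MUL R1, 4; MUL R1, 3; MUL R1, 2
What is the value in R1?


Register state trace:
  MOV R1, 13  → R1 = 13
  SUB R1, 1  → R1 = 13 - 1 = 12
  MUL R1, 3  → R1 = 12 * 3 = 36
  MUL R1, 4  → R1 = 36 * 4 = 144
  MUL R1, 3  → R1 = 144 * 3 = 432
  MUL R1, 2  → R1 = 432 * 2 = 864
Final: R1 = 864

864


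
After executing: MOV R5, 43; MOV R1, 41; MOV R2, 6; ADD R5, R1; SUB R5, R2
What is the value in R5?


Register state trace:
  MOV R5, 43  → R5 = 43
  MOV R1, 41  → R1 = 41
  MOV R2, 6  → R2 = 6
  ADD R5, R1  → R5 = 43 + 41 = 84
  SUB R5, R2  → R5 = 84 - 6 = 78
Final: R5 = 78

78


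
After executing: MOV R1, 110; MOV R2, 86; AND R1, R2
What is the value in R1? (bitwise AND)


Register state trace:
  MOV R1, 110  → R1 = 110 (0b01101110)
  MOV R2, 86  → R2 = 86 (0b01010110)
  AND R1, R2  → R1 = 110 AND 86 = 70 (0b01000110)
Final: R1 = 70

70


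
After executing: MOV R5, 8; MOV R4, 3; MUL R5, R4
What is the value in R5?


Register state trace:
  MOV R5, 8  → R5 = 8
  MOV R4, 3  → R4 = 3
  MUL R5, R4  → R5 = 8 * 3 = 24
Final: R5 = 24

24


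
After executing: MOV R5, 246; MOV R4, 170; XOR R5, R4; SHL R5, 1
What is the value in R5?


Register state trace:
  MOV R5, 246  → R5 = 246 (0b11110110)
  MOV R4, 170  → R4 = 170 (0b10101010)
  XOR R5, R4  → R5 = 246 XOR 170 = 92 (0b01011100)
  SHL R5, 1  → R5 = 92 << 1 = 184
Final: R5 = 184

184


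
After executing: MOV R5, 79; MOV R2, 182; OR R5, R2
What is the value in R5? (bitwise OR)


Register state trace:
  MOV R5, 79  → R5 = 79 (0b01001111)
  MOV R2, 182  → R2 = 182 (0b10110110)
  OR R5, R2   → R5 = 79 OR 182 = 255 (0b11111111)
Final: R5 = 255

255


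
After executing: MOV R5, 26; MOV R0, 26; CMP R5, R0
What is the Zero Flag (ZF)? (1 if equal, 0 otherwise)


Register state trace:
  MOV R5, 26  → R5 = 26
  MOV R0, 26  → R0 = 26
  CMP R5, R0  → computes 26 - 26 = 0
  Result is zero, so values are equal
ZF = 1

1


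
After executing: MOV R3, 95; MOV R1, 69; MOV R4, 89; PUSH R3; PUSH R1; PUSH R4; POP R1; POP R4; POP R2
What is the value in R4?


Stack trace (top is rightmost):
  MOV R3, 95  → R3 = 95
  MOV R1, 69  → R1 = 69
  MOV R4, 89  → R4 = 89
  PUSH R3  → stack: [95]
  PUSH R1  → stack: [95, 69]
  PUSH R4  → stack: [95, 69, 89]
  POP R1  → R1 = 89, stack: [95, 69]
  POP R4  → R4 = 69, stack: [95]
  POP R2  → R2 = 95, stack: []
Final: R4 = 69

69


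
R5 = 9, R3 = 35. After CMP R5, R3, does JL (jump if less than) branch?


Trace:
  R5 = 9, R3 = 35
  CMP R5, R3  → compares 9 vs 35
  JL checks: is 9 less than 35?
  9 < 35, so condition is true
Branch taken: Yes

Yes


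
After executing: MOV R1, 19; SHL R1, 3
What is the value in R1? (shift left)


Register state trace:
  MOV R1, 19  → R1 = 19
  SHL R1, 3  → R1 = 19 << 3 = 19 * 2^3 = 152
Final: R1 = 152

152


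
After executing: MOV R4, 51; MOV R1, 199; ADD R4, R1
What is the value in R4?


Register state trace:
  MOV R4, 51  → R4 = 51
  MOV R1, 199  → R1 = 199
  ADD R4, R1  → R4 = 51 + 199 = 250
Final: R4 = 250

250


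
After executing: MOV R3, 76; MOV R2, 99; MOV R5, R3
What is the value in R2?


Register state trace:
  MOV R3, 76  → R3 = 76
  MOV R2, 99  → R2 = 99
  MOV R5, R3  → R5 = 76
Final: R2 = 99

99


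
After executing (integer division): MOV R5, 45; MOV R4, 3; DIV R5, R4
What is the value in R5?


Register state trace:
  MOV R5, 45  → R5 = 45
  MOV R4, 3  → R4 = 3
  DIV R5, R4  → R5 = 45 // 3 = 15
Final: R5 = 15

15


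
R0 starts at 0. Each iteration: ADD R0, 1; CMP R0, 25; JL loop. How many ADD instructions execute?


Loop trace (R0 starts at 0, target 25, step 1):
  ADD #1: R0 = 0 + 1 = 1  → 1 < 25, loop
  ADD #2: R0 = 1 + 1 = 2  → 2 < 25, loop
  ADD #3: R0 = 2 + 1 = 3  → 3 < 25, loop
  ADD #4: R0 = 3 + 1 = 4  → 4 < 25, loop
  ADD #5: R0 = 4 + 1 = 5  → 5 < 25, loop
  ADD #6: R0 = 5 + 1 = 6  → 6 < 25, loop
  ADD #7: R0 = 6 + 1 = 7  → 7 < 25, loop
  ADD #8: R0 = 7 + 1 = 8  → 8 < 25, loop
  ADD #9: R0 = 8 + 1 = 9  → 9 < 25, loop
  ADD #10: R0 = 9 + 1 = 10  → 10 < 25, loop
  ADD #11: R0 = 10 + 1 = 11  → 11 < 25, loop
  ADD #12: R0 = 11 + 1 = 12  → 12 < 25, loop
  ADD #13: R0 = 12 + 1 = 13  → 13 < 25, loop
  ADD #14: R0 = 13 + 1 = 14  → 14 < 25, loop
  ADD #15: R0 = 14 + 1 = 15  → 15 < 25, loop
  ADD #16: R0 = 15 + 1 = 16  → 16 < 25, loop
  ADD #17: R0 = 16 + 1 = 17  → 17 < 25, loop
  ADD #18: R0 = 17 + 1 = 18  → 18 < 25, loop
  ADD #19: R0 = 18 + 1 = 19  → 19 < 25, loop
  ADD #20: R0 = 19 + 1 = 20  → 20 < 25, loop
  ADD #21: R0 = 20 + 1 = 21  → 21 < 25, loop
  ADD #22: R0 = 21 + 1 = 22  → 22 < 25, loop
  ADD #23: R0 = 22 + 1 = 23  → 23 < 25, loop
  ADD #24: R0 = 23 + 1 = 24  → 24 < 25, loop
  ADD #25: R0 = 24 + 1 = 25  → 25 >= 25, exit
Total ADD instructions: 25

25


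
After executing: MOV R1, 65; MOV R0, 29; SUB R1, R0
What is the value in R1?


Register state trace:
  MOV R1, 65  → R1 = 65
  MOV R0, 29  → R0 = 29
  SUB R1, R0  → R1 = 65 - 29 = 36
Final: R1 = 36

36


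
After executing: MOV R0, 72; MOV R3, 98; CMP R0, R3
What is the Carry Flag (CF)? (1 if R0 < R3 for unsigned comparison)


Register state trace:
  MOV R0, 72  → R0 = 72
  MOV R3, 98  → R3 = 98
  CMP R0, R3  → unsigned 72 - 98: borrow occurs
  72 < 98, so CF = 1
CF = 1

1


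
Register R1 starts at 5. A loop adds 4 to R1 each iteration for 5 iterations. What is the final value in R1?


Starting value: R1 = 5
  Iter 1: R1 = 5 + 4 = 9
  Iter 2: R1 = 9 + 4 = 13
  Iter 3: R1 = 13 + 4 = 17
  Iter 4: R1 = 17 + 4 = 21
  Iter 5: R1 = 21 + 4 = 25
Final: R1 = 25

25


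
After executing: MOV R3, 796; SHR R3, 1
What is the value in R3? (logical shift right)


Register state trace:
  MOV R3, 796  → R3 = 796
  SHR R3, 1  → R3 = 796 >> 1 = 796 // 2^1 = 398
Final: R3 = 398

398


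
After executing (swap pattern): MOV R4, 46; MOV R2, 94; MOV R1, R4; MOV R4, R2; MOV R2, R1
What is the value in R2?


Register state trace (swap pattern):
  MOV R4, 46  → R4 = 46
  MOV R2, 94  → R2 = 94
  MOV R1, R4  → R1 = 46  (save R4)
  MOV R4, R2  → R4 = 94  (R4 gets R2's value)
  MOV R2, R1  → R2 = 46  (R2 gets saved value)
Final: R2 = 46

46


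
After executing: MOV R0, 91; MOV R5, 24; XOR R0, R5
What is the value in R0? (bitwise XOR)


Register state trace:
  MOV R0, 91  → R0 = 91 (0b01011011)
  MOV R5, 24  → R5 = 24 (0b00011000)
  XOR R0, R5  → R0 = 91 XOR 24 = 67 (0b01000011)
Final: R0 = 67

67


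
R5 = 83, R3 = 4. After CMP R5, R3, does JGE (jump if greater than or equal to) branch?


Trace:
  R5 = 83, R3 = 4
  CMP R5, R3  → compares 83 vs 4
  JGE checks: is 83 greater than or equal to 4?
  83 > 4, so condition is true
Branch taken: Yes

Yes


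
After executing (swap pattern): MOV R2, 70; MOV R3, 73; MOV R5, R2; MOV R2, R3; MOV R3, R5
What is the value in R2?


Register state trace (swap pattern):
  MOV R2, 70  → R2 = 70
  MOV R3, 73  → R3 = 73
  MOV R5, R2  → R5 = 70  (save R2)
  MOV R2, R3  → R2 = 73  (R2 gets R3's value)
  MOV R3, R5  → R3 = 70  (R3 gets saved value)
Final: R2 = 73

73


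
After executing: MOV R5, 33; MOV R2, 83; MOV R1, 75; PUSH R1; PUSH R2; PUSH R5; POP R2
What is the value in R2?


Stack trace (top is rightmost):
  MOV R5, 33  → R5 = 33
  MOV R2, 83  → R2 = 83
  MOV R1, 75  → R1 = 75
  PUSH R1  → stack: [75]
  PUSH R2  → stack: [75, 83]
  PUSH R5  → stack: [75, 83, 33]
  POP R2  → R2 = 33, stack: [75, 83]
Final: R2 = 33

33


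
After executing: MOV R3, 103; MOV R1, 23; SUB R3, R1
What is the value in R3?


Register state trace:
  MOV R3, 103  → R3 = 103
  MOV R1, 23  → R1 = 23
  SUB R3, R1  → R3 = 103 - 23 = 80
Final: R3 = 80

80


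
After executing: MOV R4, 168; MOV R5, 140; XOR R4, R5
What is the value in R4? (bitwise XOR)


Register state trace:
  MOV R4, 168  → R4 = 168 (0b10101000)
  MOV R5, 140  → R5 = 140 (0b10001100)
  XOR R4, R5  → R4 = 168 XOR 140 = 36 (0b00100100)
Final: R4 = 36

36


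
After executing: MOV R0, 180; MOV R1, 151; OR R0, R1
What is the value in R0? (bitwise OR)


Register state trace:
  MOV R0, 180  → R0 = 180 (0b10110100)
  MOV R1, 151  → R1 = 151 (0b10010111)
  OR R0, R1   → R0 = 180 OR 151 = 183 (0b10110111)
Final: R0 = 183

183


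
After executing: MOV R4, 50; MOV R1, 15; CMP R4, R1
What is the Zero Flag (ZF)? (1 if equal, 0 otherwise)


Register state trace:
  MOV R4, 50  → R4 = 50
  MOV R1, 15  → R1 = 15
  CMP R4, R1  → computes 50 - 15 = 35
  Result is nonzero, so values are not equal
ZF = 0

0


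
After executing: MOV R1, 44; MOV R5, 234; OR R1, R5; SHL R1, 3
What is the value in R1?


Register state trace:
  MOV R1, 44  → R1 = 44 (0b00101100)
  MOV R5, 234  → R5 = 234 (0b11101010)
  OR R1, R5  → R1 = 44 OR 234 = 238 (0b11101110)
  SHL R1, 3  → R1 = 238 << 3 = 1904
Final: R1 = 1904

1904


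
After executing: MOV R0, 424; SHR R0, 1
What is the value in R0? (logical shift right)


Register state trace:
  MOV R0, 424  → R0 = 424
  SHR R0, 1  → R0 = 424 >> 1 = 424 // 2^1 = 212
Final: R0 = 212

212


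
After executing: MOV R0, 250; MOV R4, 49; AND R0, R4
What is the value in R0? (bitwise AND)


Register state trace:
  MOV R0, 250  → R0 = 250 (0b11111010)
  MOV R4, 49  → R4 = 49 (0b00110001)
  AND R0, R4  → R0 = 250 AND 49 = 48 (0b00110000)
Final: R0 = 48

48


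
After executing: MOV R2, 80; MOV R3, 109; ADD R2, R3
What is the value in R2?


Register state trace:
  MOV R2, 80  → R2 = 80
  MOV R3, 109  → R3 = 109
  ADD R2, R3  → R2 = 80 + 109 = 189
Final: R2 = 189

189


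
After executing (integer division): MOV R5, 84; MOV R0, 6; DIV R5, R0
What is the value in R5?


Register state trace:
  MOV R5, 84  → R5 = 84
  MOV R0, 6  → R0 = 6
  DIV R5, R0  → R5 = 84 // 6 = 14
Final: R5 = 14

14


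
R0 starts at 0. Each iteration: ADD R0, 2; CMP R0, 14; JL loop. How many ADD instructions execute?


Loop trace (R0 starts at 0, target 14, step 2):
  ADD #1: R0 = 0 + 2 = 2  → 2 < 14, loop
  ADD #2: R0 = 2 + 2 = 4  → 4 < 14, loop
  ADD #3: R0 = 4 + 2 = 6  → 6 < 14, loop
  ADD #4: R0 = 6 + 2 = 8  → 8 < 14, loop
  ADD #5: R0 = 8 + 2 = 10  → 10 < 14, loop
  ADD #6: R0 = 10 + 2 = 12  → 12 < 14, loop
  ADD #7: R0 = 12 + 2 = 14  → 14 >= 14, exit
Total ADD instructions: 7

7


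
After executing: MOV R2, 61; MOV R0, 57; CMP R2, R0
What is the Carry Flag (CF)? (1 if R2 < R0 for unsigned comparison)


Register state trace:
  MOV R2, 61  → R2 = 61
  MOV R0, 57  → R0 = 57
  CMP R2, R0  → unsigned 61 - 57: no borrow
  61 >= 57, so CF = 0
CF = 0

0


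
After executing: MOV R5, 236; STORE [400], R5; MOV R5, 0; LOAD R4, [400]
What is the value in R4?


Register and memory trace:
  MOV R5, 236  → R5 = 236
  STORE [400], R5  → mem[400] = 236
  MOV R5, 0  → R5 = 0
  LOAD R4, [400]  → R4 = mem[400] = 236
Final: R4 = 236

236


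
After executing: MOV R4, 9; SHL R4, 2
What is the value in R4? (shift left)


Register state trace:
  MOV R4, 9  → R4 = 9
  SHL R4, 2  → R4 = 9 << 2 = 9 * 2^2 = 36
Final: R4 = 36

36


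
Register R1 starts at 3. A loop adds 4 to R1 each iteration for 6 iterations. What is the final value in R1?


Starting value: R1 = 3
  Iter 1: R1 = 3 + 4 = 7
  Iter 2: R1 = 7 + 4 = 11
  Iter 3: R1 = 11 + 4 = 15
  Iter 4: R1 = 15 + 4 = 19
  Iter 5: R1 = 19 + 4 = 23
  Iter 6: R1 = 23 + 4 = 27
Final: R1 = 27

27


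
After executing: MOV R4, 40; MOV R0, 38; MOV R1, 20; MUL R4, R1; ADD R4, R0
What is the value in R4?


Register state trace:
  MOV R4, 40  → R4 = 40
  MOV R0, 38  → R0 = 38
  MOV R1, 20  → R1 = 20
  MUL R4, R1  → R4 = 40 * 20 = 800
  ADD R4, R0  → R4 = 800 + 38 = 838
Final: R4 = 838

838


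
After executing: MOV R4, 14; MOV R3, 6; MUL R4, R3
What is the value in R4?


Register state trace:
  MOV R4, 14  → R4 = 14
  MOV R3, 6  → R3 = 6
  MUL R4, R3  → R4 = 14 * 6 = 84
Final: R4 = 84

84


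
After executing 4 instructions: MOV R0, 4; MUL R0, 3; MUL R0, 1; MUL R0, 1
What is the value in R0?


Register state trace:
  MOV R0, 4  → R0 = 4
  MUL R0, 3  → R0 = 4 * 3 = 12
  MUL R0, 1  → R0 = 12 * 1 = 12
  MUL R0, 1  → R0 = 12 * 1 = 12
Final: R0 = 12

12


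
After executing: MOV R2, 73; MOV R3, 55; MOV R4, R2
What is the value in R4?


Register state trace:
  MOV R2, 73  → R2 = 73
  MOV R3, 55  → R3 = 55
  MOV R4, R2  → R4 = 73
Final: R4 = 73

73


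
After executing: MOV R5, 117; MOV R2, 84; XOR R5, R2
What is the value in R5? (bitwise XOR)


Register state trace:
  MOV R5, 117  → R5 = 117 (0b01110101)
  MOV R2, 84  → R2 = 84 (0b01010100)
  XOR R5, R2  → R5 = 117 XOR 84 = 33 (0b00100001)
Final: R5 = 33

33


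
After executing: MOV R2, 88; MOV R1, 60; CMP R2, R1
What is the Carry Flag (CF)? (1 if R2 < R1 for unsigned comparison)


Register state trace:
  MOV R2, 88  → R2 = 88
  MOV R1, 60  → R1 = 60
  CMP R2, R1  → unsigned 88 - 60: no borrow
  88 >= 60, so CF = 0
CF = 0

0


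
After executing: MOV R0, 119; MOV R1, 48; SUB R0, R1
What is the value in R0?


Register state trace:
  MOV R0, 119  → R0 = 119
  MOV R1, 48  → R1 = 48
  SUB R0, R1  → R0 = 119 - 48 = 71
Final: R0 = 71

71


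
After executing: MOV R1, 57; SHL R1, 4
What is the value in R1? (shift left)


Register state trace:
  MOV R1, 57  → R1 = 57
  SHL R1, 4  → R1 = 57 << 4 = 57 * 2^4 = 912
Final: R1 = 912

912


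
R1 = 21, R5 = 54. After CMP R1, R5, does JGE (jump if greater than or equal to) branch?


Trace:
  R1 = 21, R5 = 54
  CMP R1, R5  → compares 21 vs 54
  JGE checks: is 21 greater than or equal to 54?
  21 < 54, so condition is false
Branch taken: No

No


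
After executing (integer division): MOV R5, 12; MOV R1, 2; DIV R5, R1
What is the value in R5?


Register state trace:
  MOV R5, 12  → R5 = 12
  MOV R1, 2  → R1 = 2
  DIV R5, R1  → R5 = 12 // 2 = 6
Final: R5 = 6

6


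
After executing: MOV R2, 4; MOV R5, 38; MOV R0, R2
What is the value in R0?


Register state trace:
  MOV R2, 4  → R2 = 4
  MOV R5, 38  → R5 = 38
  MOV R0, R2  → R0 = 4
Final: R0 = 4

4


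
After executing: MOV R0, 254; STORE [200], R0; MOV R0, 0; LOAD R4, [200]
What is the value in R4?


Register and memory trace:
  MOV R0, 254  → R0 = 254
  STORE [200], R0  → mem[200] = 254
  MOV R0, 0  → R0 = 0
  LOAD R4, [200]  → R4 = mem[200] = 254
Final: R4 = 254

254


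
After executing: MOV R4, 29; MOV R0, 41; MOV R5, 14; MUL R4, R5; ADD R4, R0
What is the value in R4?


Register state trace:
  MOV R4, 29  → R4 = 29
  MOV R0, 41  → R0 = 41
  MOV R5, 14  → R5 = 14
  MUL R4, R5  → R4 = 29 * 14 = 406
  ADD R4, R0  → R4 = 406 + 41 = 447
Final: R4 = 447

447


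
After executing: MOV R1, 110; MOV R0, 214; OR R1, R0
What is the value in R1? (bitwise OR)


Register state trace:
  MOV R1, 110  → R1 = 110 (0b01101110)
  MOV R0, 214  → R0 = 214 (0b11010110)
  OR R1, R0   → R1 = 110 OR 214 = 254 (0b11111110)
Final: R1 = 254

254


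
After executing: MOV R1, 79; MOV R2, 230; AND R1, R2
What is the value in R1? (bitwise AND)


Register state trace:
  MOV R1, 79  → R1 = 79 (0b01001111)
  MOV R2, 230  → R2 = 230 (0b11100110)
  AND R1, R2  → R1 = 79 AND 230 = 70 (0b01000110)
Final: R1 = 70

70
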